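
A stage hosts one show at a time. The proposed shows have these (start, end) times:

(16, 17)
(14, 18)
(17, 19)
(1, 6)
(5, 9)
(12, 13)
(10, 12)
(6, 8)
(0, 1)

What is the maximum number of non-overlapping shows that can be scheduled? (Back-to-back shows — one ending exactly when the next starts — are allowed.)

7

Greedy by earliest finish: after sorting by end time, pick each interval compatible with the last pick.
Sorted by end: (0,1)  (1,6)  (6,8)  (5,9)  (10,12)  (12,13)  (16,17)  (14,18)  (17,19)
take (0,1); take (1,6); take (6,8); skip (5,9); take (10,12); take (12,13); take (16,17); take (17,19).
Selected 7 shows.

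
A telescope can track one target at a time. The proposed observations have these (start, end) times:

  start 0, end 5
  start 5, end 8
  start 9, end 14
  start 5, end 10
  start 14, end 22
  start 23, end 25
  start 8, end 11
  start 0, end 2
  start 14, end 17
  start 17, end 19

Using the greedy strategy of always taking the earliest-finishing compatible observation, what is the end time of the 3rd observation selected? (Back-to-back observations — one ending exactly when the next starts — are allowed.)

11

By end time: (0,2), (0,5), (5,8), (5,10), (8,11), (9,14), (14,17), (17,19), (14,22), (23,25).
Pick (0,2); next start ≥ 2 → (5,8); next start ≥ 8 → (8,11); next start ≥ 11 → (14,17); next start ≥ 17 → (17,19); next start ≥ 19 → (23,25).
Selected: (0,2) (5,8) (8,11) (14,17) (17,19) (23,25)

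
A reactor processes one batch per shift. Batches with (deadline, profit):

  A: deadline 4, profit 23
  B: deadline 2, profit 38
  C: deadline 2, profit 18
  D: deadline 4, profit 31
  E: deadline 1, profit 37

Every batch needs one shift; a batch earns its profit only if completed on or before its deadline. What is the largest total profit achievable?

Take jobs in profit order; each goes to the latest open slot no later than its deadline.
Profit order: B=38 E=37 D=31 A=23 C=18
Assign: B→slot 2, E→slot 1, D→slot 4, A→slot 3, C skipped.
Slots: [1:E] [2:B] [3:A] [4:D]
Profit = 37 + 38 + 23 + 31 = 129

129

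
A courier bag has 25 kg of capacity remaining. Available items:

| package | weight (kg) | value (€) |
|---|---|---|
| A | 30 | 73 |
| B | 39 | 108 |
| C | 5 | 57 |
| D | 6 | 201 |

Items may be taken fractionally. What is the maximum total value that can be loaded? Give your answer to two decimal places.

296.77

Sort by value per unit weight and fill in that order.
Ratios (sorted): D 33.50, C 11.40, B 2.77, A 2.43
take D (6 @ 201); take C (5 @ 57); take 14/39 of B → 38.77. Capacity used 25/25.
Total value = 296.77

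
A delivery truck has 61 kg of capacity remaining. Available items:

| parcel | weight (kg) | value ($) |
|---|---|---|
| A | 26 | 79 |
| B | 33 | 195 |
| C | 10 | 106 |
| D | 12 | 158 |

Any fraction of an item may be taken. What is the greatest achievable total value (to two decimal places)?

Ratios (sorted): D 13.17, C 10.60, B 5.91, A 3.04
take D (12 @ 158); take C (10 @ 106); take B (33 @ 195); take 6/26 of A → 18.23. Capacity used 61/61.
Total value = 477.23

477.23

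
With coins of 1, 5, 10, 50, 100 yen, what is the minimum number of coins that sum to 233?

Use the largest denomination that fits, subtract, and repeat.
233 = 2×100 + 3×10 + 3×1
Total coins = 2 + 3 + 3 = 8

8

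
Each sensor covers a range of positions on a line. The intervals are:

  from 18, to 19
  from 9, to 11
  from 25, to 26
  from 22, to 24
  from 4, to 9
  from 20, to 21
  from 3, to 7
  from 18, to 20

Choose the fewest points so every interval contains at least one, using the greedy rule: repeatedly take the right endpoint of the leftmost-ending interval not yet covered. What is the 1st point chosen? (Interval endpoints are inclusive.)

7

Sorted: [3,7] [4,9] [9,11] [18,19] [18,20] [20,21] [22,24] [25,26]
{[3,7],[4,9]} hit by 7; {[9,11]} hit by 11; {[18,19],[18,20]} hit by 19; {[20,21]} hit by 21; {[22,24]} hit by 24; {[25,26]} hit by 26.
Points: 7, 11, 19, 21, 24, 26 (6 total).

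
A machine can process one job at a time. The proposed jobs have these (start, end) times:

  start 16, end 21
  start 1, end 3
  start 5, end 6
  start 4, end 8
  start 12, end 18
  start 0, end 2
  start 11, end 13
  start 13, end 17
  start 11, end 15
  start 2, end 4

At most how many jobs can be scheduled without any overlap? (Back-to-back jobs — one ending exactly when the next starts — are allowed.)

Sorted by end: (0,2)  (1,3)  (2,4)  (5,6)  (4,8)  (11,13)  (11,15)  (13,17)  (12,18)  (16,21)
take (0,2); skip (1,3); take (2,4); take (5,6); take (11,13); take (13,17).
Selected 5 jobs.

5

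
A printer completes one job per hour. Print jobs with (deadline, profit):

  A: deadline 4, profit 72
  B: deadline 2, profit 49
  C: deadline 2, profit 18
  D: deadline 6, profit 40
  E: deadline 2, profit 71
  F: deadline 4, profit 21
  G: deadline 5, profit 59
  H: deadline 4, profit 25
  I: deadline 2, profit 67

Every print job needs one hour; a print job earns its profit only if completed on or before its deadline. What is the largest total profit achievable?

334

Sort by profit descending; place each in the latest free slot ≤ its deadline.
Profit order: A=72 E=71 I=67 G=59 B=49 D=40 H=25 F=21 C=18
Assign: A→slot 4, E→slot 2, I→slot 1, G→slot 5, B skipped, D→slot 6, H→slot 3, F skipped, C skipped.
Slots: [1:I] [2:E] [3:H] [4:A] [5:G] [6:D]
Profit = 67 + 71 + 25 + 72 + 59 + 40 = 334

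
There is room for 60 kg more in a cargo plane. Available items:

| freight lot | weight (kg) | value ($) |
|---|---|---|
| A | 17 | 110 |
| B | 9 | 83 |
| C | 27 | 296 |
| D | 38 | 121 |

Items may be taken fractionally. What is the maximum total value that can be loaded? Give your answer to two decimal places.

511.29

Sort by value per unit weight and fill in that order.
Ratios (sorted): C 10.96, B 9.22, A 6.47, D 3.18
take C (27 @ 296); take B (9 @ 83); take A (17 @ 110); take 7/38 of D → 22.29. Capacity used 60/60.
Total value = 511.29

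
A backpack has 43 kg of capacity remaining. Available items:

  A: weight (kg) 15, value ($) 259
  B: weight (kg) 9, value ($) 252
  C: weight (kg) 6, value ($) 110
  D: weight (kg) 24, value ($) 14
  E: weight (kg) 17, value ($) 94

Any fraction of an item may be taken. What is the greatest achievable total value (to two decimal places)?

692.88

Greedy by value/weight ratio, highest first.
Ratios (sorted): B 28.00, C 18.33, A 17.27, E 5.53, D 0.58
take B (9 @ 252); take C (6 @ 110); take A (15 @ 259); take 13/17 of E → 71.88. Capacity used 43/43.
Total value = 692.88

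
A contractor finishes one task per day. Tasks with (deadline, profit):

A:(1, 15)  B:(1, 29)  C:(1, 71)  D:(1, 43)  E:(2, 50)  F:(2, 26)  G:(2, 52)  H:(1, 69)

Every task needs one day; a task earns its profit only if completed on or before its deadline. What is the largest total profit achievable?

123

Sort by profit descending; place each in the latest free slot ≤ its deadline.
By profit: C(d1,71), H(d1,69), G(d2,52), E(d2,50), D(d1,43), B(d1,29), F(d2,26), A(d1,15)
C→slot 1; H skipped; G→slot 2; E skipped; D skipped; B skipped; F skipped; A skipped.
Profit = 71 + 52 = 123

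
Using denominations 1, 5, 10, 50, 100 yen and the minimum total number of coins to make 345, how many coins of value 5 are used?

345 = 3×100 + 4×10 + 1×5
Count of 5: 1

1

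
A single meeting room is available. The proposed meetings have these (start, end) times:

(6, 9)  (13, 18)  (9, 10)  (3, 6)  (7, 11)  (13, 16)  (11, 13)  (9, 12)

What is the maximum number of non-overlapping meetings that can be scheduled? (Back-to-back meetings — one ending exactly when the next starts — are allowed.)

By end time: (3,6), (6,9), (9,10), (7,11), (9,12), (11,13), (13,16), (13,18).
Pick (3,6); next start ≥ 6 → (6,9); next start ≥ 9 → (9,10); next start ≥ 10 → (11,13); next start ≥ 13 → (13,16).
Selected 5 meetings.

5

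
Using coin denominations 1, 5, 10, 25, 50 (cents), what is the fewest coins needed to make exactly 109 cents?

7

109 = 2×50 + 1×5 + 4×1
Total coins = 2 + 1 + 4 = 7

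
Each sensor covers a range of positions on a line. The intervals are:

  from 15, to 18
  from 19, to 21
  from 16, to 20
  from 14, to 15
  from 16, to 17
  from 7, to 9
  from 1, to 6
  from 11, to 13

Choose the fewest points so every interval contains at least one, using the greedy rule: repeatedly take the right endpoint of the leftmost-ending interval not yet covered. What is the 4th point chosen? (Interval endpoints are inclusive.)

By right end: [1,6]  [7,9]  [11,13]  [14,15]  [16,17]  [15,18]  [16,20]  [19,21]
[1,6] uncovered → point at 6; [7,9] uncovered → point at 9; [11,13] uncovered → point at 13; [14,15] uncovered → point at 15; [16,17] uncovered → point at 17; [19,21] uncovered → point at 21.
Points: 6, 9, 13, 15, 17, 21 (6 total).

15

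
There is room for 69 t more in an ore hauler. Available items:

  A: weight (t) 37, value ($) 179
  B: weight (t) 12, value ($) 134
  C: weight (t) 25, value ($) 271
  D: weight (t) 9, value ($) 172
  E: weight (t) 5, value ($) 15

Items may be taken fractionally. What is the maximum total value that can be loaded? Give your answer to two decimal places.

Greedy by value/weight ratio, highest first.
Ratios (sorted): D 19.11, B 11.17, C 10.84, A 4.84, E 3.00
take D (9 @ 172); take B (12 @ 134); take C (25 @ 271); take 23/37 of A → 111.27. Capacity used 69/69.
Total value = 688.27

688.27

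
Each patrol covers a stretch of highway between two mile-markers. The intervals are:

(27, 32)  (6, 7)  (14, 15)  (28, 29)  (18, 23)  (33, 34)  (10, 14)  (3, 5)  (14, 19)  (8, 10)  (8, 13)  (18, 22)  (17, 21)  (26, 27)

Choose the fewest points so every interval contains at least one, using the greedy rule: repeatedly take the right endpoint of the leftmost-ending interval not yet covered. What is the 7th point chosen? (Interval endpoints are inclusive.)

29

Sort by right endpoint; whenever an interval is uncovered, place a point at its right end.
By right end: [3,5]  [6,7]  [8,10]  [8,13]  [10,14]  [14,15]  [14,19]  [17,21]  [18,22]  [18,23]  [26,27]  [28,29]  [27,32]  [33,34]
[3,5] uncovered → point at 5; [6,7] uncovered → point at 7; [8,10] uncovered → point at 10; [14,15] uncovered → point at 15; [17,21] uncovered → point at 21; [26,27] uncovered → point at 27; [28,29] uncovered → point at 29; [33,34] uncovered → point at 34.
Points: 5, 7, 10, 15, 21, 27, 29, 34 (8 total).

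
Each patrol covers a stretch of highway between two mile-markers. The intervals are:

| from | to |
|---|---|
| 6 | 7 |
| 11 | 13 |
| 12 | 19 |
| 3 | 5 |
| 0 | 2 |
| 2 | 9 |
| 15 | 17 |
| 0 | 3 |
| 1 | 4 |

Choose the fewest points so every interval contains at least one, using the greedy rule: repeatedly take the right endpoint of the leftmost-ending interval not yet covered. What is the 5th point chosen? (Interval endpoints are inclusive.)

Sorted: [0,2] [0,3] [1,4] [3,5] [6,7] [2,9] [11,13] [15,17] [12,19]
{[0,2],[0,3],[1,4]} hit by 2; {[3,5]} hit by 5; {[6,7],[2,9]} hit by 7; {[11,13]} hit by 13; {[15,17],[12,19]} hit by 17.
Points: 2, 5, 7, 13, 17 (5 total).

17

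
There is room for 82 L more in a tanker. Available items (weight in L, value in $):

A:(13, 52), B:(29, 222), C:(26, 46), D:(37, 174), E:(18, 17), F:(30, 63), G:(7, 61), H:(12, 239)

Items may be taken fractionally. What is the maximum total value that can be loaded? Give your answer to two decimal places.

681.89

Order: H (239/12=19.92) > G (61/7=8.71) > B (222/29=7.66) > D (174/37=4.70) > A (52/13=4.00) > F (63/30=2.10) > C (46/26=1.77) > E (17/18=0.94)
Fill: take H (12 @ 239) → take G (7 @ 61) → take B (29 @ 222) → take 34/37 of D → 159.89; 82/82 used.
Total value = 681.89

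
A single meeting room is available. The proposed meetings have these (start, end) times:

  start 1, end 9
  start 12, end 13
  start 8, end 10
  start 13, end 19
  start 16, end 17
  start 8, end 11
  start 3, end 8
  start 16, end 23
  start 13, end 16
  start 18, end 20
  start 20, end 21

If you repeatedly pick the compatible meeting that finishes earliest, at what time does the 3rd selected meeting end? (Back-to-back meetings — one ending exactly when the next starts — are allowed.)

13

By end time: (3,8), (1,9), (8,10), (8,11), (12,13), (13,16), (16,17), (13,19), (18,20), (20,21), (16,23).
Pick (3,8); next start ≥ 8 → (8,10); next start ≥ 10 → (12,13); next start ≥ 13 → (13,16); next start ≥ 16 → (16,17); next start ≥ 17 → (18,20); next start ≥ 20 → (20,21).
Selected: (3,8) (8,10) (12,13) (13,16) (16,17) (18,20) (20,21)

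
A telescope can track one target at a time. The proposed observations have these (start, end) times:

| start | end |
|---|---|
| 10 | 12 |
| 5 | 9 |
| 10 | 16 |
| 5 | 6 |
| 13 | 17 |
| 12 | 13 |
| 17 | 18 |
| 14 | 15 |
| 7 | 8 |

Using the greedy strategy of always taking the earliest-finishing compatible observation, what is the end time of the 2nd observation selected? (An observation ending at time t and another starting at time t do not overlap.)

8

Order by finish time; keep every interval that doesn't clash with the previous kept one.
By end time: (5,6), (7,8), (5,9), (10,12), (12,13), (14,15), (10,16), (13,17), (17,18).
Pick (5,6); next start ≥ 6 → (7,8); next start ≥ 8 → (10,12); next start ≥ 12 → (12,13); next start ≥ 13 → (14,15); next start ≥ 15 → (17,18).
Selected: (5,6) (7,8) (10,12) (12,13) (14,15) (17,18)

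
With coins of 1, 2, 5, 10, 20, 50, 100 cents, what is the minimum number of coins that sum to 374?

Use the largest denomination that fits, subtract, and repeat.
374 = 3×100 + 1×50 + 1×20 + 2×2
Total coins = 3 + 1 + 1 + 2 = 7

7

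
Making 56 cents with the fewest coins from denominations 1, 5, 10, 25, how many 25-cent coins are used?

2

Use the largest denomination that fits, subtract, and repeat.
56 = 2×25 + 1×5 + 1×1
Count of 25: 2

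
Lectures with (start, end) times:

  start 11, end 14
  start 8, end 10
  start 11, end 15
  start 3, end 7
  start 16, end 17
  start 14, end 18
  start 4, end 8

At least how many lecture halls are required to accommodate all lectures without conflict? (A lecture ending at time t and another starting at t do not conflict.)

Events (time:±→running): 3:+→1 4:+→2 … peak 2.

2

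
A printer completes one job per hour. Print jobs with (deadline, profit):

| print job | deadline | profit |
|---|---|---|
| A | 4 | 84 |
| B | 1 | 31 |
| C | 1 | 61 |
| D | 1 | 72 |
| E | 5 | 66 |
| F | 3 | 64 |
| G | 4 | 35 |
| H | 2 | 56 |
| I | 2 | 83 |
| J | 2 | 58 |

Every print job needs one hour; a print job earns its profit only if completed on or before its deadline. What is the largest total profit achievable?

369

Take jobs in profit order; each goes to the latest open slot no later than its deadline.
Profit order: A=84 I=83 D=72 E=66 F=64 C=61 J=58 H=56 G=35 B=31
Assign: A→slot 4, I→slot 2, D→slot 1, E→slot 5, F→slot 3, C skipped, J skipped, H skipped, G skipped, B skipped.
Slots: [1:D] [2:I] [3:F] [4:A] [5:E]
Profit = 72 + 83 + 64 + 84 + 66 = 369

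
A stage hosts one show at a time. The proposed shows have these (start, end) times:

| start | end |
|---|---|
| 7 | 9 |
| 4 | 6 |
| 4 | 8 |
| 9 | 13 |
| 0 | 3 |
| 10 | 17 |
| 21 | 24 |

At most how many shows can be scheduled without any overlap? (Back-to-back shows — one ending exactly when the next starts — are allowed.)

By end time: (0,3), (4,6), (4,8), (7,9), (9,13), (10,17), (21,24).
Pick (0,3); next start ≥ 3 → (4,6); next start ≥ 6 → (7,9); next start ≥ 9 → (9,13); next start ≥ 13 → (21,24).
Selected 5 shows.

5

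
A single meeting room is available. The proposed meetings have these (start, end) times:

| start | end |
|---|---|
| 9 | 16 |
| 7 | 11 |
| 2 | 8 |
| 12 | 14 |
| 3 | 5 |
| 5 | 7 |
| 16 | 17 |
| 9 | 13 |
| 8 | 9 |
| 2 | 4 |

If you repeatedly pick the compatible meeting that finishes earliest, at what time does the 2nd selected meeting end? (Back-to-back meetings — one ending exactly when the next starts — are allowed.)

7

Greedy by earliest finish: after sorting by end time, pick each interval compatible with the last pick.
By end time: (2,4), (3,5), (5,7), (2,8), (8,9), (7,11), (9,13), (12,14), (9,16), (16,17).
Pick (2,4); next start ≥ 4 → (5,7); next start ≥ 7 → (8,9); next start ≥ 9 → (9,13); next start ≥ 13 → (16,17).
Selected: (2,4) (5,7) (8,9) (9,13) (16,17)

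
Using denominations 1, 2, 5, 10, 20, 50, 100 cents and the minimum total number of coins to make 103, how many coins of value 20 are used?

103 = 1×100 + 1×2 + 1×1
Count of 20: 0

0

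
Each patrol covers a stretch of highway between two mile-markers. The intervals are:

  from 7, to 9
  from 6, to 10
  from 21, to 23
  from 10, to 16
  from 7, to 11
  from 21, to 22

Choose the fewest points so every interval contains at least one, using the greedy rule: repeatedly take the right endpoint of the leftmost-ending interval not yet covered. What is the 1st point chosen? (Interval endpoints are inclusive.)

9

Sort by right endpoint; whenever an interval is uncovered, place a point at its right end.
By right end: [7,9]  [6,10]  [7,11]  [10,16]  [21,22]  [21,23]
[7,9] uncovered → point at 9; [10,16] uncovered → point at 16; [21,22] uncovered → point at 22.
Points: 9, 16, 22 (3 total).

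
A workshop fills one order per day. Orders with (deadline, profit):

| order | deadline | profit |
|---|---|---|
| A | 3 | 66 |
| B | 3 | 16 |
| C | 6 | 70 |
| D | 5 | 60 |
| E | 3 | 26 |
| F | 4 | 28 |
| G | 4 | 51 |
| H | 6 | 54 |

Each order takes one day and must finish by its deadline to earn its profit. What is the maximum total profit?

Sort by profit descending; place each in the latest free slot ≤ its deadline.
By profit: C(d6,70), A(d3,66), D(d5,60), H(d6,54), G(d4,51), F(d4,28), E(d3,26), B(d3,16)
C→slot 6; A→slot 3; D→slot 5; H→slot 4; G→slot 2; F→slot 1; E skipped; B skipped.
Profit = 28 + 51 + 66 + 54 + 60 + 70 = 329

329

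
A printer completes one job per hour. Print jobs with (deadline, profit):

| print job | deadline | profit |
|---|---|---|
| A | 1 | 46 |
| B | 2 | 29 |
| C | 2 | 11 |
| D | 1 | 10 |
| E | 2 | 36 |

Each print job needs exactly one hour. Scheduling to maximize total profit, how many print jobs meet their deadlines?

2

Take jobs in profit order; each goes to the latest open slot no later than its deadline.
By profit: A(d1,46), E(d2,36), B(d2,29), C(d2,11), D(d1,10)
A→slot 1; E→slot 2; B skipped; C skipped; D skipped.
2 of 5 scheduled.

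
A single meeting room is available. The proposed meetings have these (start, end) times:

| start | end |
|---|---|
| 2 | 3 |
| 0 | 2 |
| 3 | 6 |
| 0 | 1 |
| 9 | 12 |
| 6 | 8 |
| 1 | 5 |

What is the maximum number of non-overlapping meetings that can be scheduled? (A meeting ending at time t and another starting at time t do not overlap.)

Sorted by end: (0,1)  (0,2)  (2,3)  (1,5)  (3,6)  (6,8)  (9,12)
take (0,1); skip (0,2); take (2,3); take (3,6); take (6,8); take (9,12).
Selected 5 meetings.

5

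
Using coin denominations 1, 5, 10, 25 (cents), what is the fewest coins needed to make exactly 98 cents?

98 = 3×25 + 2×10 + 3×1
Total coins = 3 + 2 + 3 = 8

8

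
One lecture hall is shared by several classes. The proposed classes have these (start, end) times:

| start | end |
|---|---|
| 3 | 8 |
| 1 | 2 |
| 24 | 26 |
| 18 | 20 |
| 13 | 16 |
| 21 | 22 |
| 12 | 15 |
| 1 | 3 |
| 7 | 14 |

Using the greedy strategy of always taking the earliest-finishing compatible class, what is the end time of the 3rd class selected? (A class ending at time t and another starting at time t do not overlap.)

15

Greedy by earliest finish: after sorting by end time, pick each interval compatible with the last pick.
Sorted by end: (1,2)  (1,3)  (3,8)  (7,14)  (12,15)  (13,16)  (18,20)  (21,22)  (24,26)
take (1,2); skip (1,3); take (3,8); take (12,15); take (18,20); take (21,22); take (24,26).
Selected: (1,2) (3,8) (12,15) (18,20) (21,22) (24,26)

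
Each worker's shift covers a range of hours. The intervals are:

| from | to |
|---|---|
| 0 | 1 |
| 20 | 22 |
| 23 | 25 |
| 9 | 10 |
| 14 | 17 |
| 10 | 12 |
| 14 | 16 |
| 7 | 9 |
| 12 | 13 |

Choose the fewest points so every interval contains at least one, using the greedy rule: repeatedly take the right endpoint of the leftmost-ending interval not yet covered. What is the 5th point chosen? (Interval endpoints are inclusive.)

22

Sorted: [0,1] [7,9] [9,10] [10,12] [12,13] [14,16] [14,17] [20,22] [23,25]
{[0,1]} hit by 1; {[7,9],[9,10]} hit by 9; {[10,12],[12,13]} hit by 12; {[14,16],[14,17]} hit by 16; {[20,22]} hit by 22; {[23,25]} hit by 25.
Points: 1, 9, 12, 16, 22, 25 (6 total).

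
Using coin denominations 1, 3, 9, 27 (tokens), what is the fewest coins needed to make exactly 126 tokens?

Greedy: take as many of the largest coin as possible, then repeat with the remainder.
126 = 4×27 + 2×9
Total coins = 4 + 2 = 6

6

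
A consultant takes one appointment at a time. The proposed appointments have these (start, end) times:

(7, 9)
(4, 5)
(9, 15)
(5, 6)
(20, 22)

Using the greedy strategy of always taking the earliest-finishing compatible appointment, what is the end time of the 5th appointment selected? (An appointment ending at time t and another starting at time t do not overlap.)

Greedy by earliest finish: after sorting by end time, pick each interval compatible with the last pick.
By end time: (4,5), (5,6), (7,9), (9,15), (20,22).
Pick (4,5); next start ≥ 5 → (5,6); next start ≥ 6 → (7,9); next start ≥ 9 → (9,15); next start ≥ 15 → (20,22).
Selected: (4,5) (5,6) (7,9) (9,15) (20,22)

22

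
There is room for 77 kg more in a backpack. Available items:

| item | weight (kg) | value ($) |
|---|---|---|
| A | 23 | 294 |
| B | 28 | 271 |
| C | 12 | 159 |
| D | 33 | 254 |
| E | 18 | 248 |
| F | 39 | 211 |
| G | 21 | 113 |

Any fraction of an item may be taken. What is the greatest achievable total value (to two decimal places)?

Order: E (248/18=13.78) > C (159/12=13.25) > A (294/23=12.78) > B (271/28=9.68) > D (254/33=7.70) > F (211/39=5.41) > G (113/21=5.38)
Fill: take E (18 @ 248) → take C (12 @ 159) → take A (23 @ 294) → take 24/28 of B → 232.29; 77/77 used.
Total value = 933.29

933.29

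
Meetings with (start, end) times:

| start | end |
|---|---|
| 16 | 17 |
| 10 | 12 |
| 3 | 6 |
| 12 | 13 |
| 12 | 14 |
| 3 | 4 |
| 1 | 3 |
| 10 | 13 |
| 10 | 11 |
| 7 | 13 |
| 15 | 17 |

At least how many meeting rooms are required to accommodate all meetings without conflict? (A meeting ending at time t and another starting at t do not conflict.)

4

starts: [1, 3, 3, 7, 10, 10, 10, 12, 12, 15, 16]
ends:   [3, 4, 6, 11, 12, 13, 13, 13, 14, 17, 17]
s1→1 e3→0 s3→1 s3→2 e4→1 e6→0 s7→1 s10→2 s10→3 s10→4  — peak 4.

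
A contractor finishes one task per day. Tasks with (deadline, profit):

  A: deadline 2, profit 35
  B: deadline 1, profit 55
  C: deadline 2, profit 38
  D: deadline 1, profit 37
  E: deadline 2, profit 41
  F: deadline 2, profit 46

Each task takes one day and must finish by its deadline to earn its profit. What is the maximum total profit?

101

Profit order: B=55 F=46 E=41 C=38 D=37 A=35
Assign: B→slot 1, F→slot 2, E skipped, C skipped, D skipped, A skipped.
Slots: [1:B] [2:F]
Profit = 55 + 46 = 101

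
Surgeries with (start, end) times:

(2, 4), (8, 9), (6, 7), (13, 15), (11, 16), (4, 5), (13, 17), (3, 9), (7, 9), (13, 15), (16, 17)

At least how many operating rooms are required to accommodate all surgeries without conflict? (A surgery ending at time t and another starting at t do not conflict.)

4

Events (time:±→running): 2:+→1 3:+→2 4:-→1 4:+→2 5:-→1 6:+→2 7:-→1 7:+→2 8:+→3 9:-→2 9:-→1 9:-→0 11:+→1 13:+→2 13:+→3 13:+→4 … peak 4.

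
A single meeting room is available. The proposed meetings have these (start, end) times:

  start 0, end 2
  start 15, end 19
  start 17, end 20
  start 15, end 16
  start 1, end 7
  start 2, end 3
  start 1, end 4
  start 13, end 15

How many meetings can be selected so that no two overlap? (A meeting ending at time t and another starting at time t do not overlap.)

Sort by end time and greedily take each interval whose start is ≥ the last chosen end.
Sorted by end: (0,2)  (2,3)  (1,4)  (1,7)  (13,15)  (15,16)  (15,19)  (17,20)
take (0,2); take (2,3); skip (1,7); take (13,15); take (15,16); skip (15,19); take (17,20).
Selected 5 meetings.

5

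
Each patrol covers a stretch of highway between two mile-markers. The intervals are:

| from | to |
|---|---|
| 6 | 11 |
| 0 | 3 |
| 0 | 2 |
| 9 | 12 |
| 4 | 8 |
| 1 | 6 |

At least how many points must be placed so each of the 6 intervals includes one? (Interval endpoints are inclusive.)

3

Sort by right endpoint; whenever an interval is uncovered, place a point at its right end.
Sorted: [0,2] [0,3] [1,6] [4,8] [6,11] [9,12]
{[0,2],[0,3],[1,6]} hit by 2; {[4,8],[6,11]} hit by 8; {[9,12]} hit by 12.
Points: 2, 8, 12 (3 total).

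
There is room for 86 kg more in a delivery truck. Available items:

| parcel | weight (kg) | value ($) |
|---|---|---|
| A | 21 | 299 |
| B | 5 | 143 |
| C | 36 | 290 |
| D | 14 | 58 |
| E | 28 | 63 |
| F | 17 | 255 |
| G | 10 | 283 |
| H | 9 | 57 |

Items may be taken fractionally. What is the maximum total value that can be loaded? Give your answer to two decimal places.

1245.83

Greedy by value/weight ratio, highest first.
Order: B (143/5=28.60) > G (283/10=28.30) > F (255/17=15.00) > A (299/21=14.24) > C (290/36=8.06) > H (57/9=6.33) > D (58/14=4.14) > E (63/28=2.25)
Fill: take B (5 @ 143) → take G (10 @ 283) → take F (17 @ 255) → take A (21 @ 299) → take 33/36 of C → 265.83; 86/86 used.
Total value = 1245.83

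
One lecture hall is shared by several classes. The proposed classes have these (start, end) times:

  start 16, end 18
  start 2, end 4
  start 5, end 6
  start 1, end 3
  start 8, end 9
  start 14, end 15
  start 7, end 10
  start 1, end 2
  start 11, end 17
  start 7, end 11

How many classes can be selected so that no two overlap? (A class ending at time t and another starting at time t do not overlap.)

Order by finish time; keep every interval that doesn't clash with the previous kept one.
Sorted by end: (1,2)  (1,3)  (2,4)  (5,6)  (8,9)  (7,10)  (7,11)  (14,15)  (11,17)  (16,18)
take (1,2); take (2,4); take (5,6); take (8,9); skip (7,10); skip (7,11); take (14,15); take (16,18).
Selected 6 classes.

6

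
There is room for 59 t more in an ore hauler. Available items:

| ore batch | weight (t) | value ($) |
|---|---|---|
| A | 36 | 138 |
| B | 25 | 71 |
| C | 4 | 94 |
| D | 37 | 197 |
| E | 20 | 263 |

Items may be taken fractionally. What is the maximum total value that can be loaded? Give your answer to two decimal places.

543.35

Ratios (sorted): C 23.50, E 13.15, D 5.32, A 3.83, B 2.84
take C (4 @ 94); take E (20 @ 263); take 35/37 of D → 186.35. Capacity used 59/59.
Total value = 543.35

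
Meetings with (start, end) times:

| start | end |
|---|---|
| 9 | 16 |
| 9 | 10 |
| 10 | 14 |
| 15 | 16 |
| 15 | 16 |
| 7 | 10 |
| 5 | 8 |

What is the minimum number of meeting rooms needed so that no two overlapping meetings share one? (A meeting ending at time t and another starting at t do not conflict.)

Count concurrent intervals with a sweep; the peak is the room count.
starts: [5, 7, 9, 9, 10, 15, 15]
ends:   [8, 10, 10, 14, 16, 16, 16]
s5→1 s7→2 e8→1 s9→2 s9→3  — peak 3.

3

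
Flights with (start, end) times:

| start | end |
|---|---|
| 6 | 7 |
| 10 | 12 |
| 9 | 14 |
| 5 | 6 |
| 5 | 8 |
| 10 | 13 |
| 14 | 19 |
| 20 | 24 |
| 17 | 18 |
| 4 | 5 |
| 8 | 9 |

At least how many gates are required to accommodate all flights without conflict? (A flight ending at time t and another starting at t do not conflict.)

3

The answer is the maximum number of intervals overlapping at any instant.
Events (time:±→running): 4:+→1 5:-→0 5:+→1 5:+→2 6:-→1 6:+→2 7:-→1 8:-→0 8:+→1 9:-→0 9:+→1 10:+→2 10:+→3 … peak 3.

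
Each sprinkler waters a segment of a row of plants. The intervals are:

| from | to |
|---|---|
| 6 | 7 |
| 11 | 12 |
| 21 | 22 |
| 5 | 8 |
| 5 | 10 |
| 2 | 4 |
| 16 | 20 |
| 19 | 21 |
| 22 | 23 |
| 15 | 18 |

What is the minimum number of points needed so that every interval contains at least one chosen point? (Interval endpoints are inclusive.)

6

Process intervals by earliest right end; each time one isn't hit yet, stab at its right endpoint.
By right end: [2,4]  [6,7]  [5,8]  [5,10]  [11,12]  [15,18]  [16,20]  [19,21]  [21,22]  [22,23]
[2,4] uncovered → point at 4; [6,7] uncovered → point at 7; [11,12] uncovered → point at 12; [15,18] uncovered → point at 18; [19,21] uncovered → point at 21; [22,23] uncovered → point at 23.
Points: 4, 7, 12, 18, 21, 23 (6 total).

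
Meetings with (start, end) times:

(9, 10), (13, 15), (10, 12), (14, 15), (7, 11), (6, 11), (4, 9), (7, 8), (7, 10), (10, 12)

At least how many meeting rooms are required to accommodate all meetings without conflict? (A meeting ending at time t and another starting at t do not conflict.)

starts: [4, 6, 7, 7, 7, 9, 10, 10, 13, 14]
ends:   [8, 9, 10, 10, 11, 11, 12, 12, 15, 15]
s4→1 s6→2 s7→3 s7→4 s7→5  — peak 5.

5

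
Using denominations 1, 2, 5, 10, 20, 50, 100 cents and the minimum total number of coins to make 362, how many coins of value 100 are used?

362 − 3×100→62 − 1×50→12 − 1×10→2 − 1×2→0
Count of 100: 3

3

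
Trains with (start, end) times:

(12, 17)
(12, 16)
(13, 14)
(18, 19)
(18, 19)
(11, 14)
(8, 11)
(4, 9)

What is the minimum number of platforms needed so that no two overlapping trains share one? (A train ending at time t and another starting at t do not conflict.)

The answer is the maximum number of intervals overlapping at any instant.
starts: [4, 8, 11, 12, 12, 13, 18, 18]
ends:   [9, 11, 14, 14, 16, 17, 19, 19]
s4→1 s8→2 e9→1 e11→0 s11→1 s12→2 s12→3 s13→4  — peak 4.

4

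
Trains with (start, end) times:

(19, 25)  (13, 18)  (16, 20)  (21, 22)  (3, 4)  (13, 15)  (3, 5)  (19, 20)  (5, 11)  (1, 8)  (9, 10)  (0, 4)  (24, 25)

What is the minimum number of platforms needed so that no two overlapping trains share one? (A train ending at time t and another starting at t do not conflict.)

4

The answer is the maximum number of intervals overlapping at any instant.
Events (time:±→running): 0:+→1 1:+→2 3:+→3 3:+→4 … peak 4.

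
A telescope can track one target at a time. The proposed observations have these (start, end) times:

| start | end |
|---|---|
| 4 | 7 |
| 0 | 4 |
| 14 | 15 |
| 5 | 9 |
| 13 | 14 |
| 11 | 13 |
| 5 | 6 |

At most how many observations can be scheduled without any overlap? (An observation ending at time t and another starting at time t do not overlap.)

Order by finish time; keep every interval that doesn't clash with the previous kept one.
Sorted by end: (0,4)  (5,6)  (4,7)  (5,9)  (11,13)  (13,14)  (14,15)
take (0,4); take (5,6); take (11,13); take (13,14); take (14,15).
Selected 5 observations.

5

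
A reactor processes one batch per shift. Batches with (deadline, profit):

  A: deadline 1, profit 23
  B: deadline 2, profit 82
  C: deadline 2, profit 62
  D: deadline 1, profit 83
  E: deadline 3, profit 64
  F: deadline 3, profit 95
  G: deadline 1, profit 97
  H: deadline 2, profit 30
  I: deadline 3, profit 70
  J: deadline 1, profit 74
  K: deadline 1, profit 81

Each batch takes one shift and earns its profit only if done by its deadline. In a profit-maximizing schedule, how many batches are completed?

3

Profit order: G=97 F=95 D=83 B=82 K=81 J=74 I=70 E=64 C=62 H=30 A=23
Assign: G→slot 1, F→slot 3, D skipped, B→slot 2, K skipped, J skipped, I skipped, E skipped, C skipped, H skipped, A skipped.
Slots: [1:G] [2:B] [3:F]
3 of 11 scheduled.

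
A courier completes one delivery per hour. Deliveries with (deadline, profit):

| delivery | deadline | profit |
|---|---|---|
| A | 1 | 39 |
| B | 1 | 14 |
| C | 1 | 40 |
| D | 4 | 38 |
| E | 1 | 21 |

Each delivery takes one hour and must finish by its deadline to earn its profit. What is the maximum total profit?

78

By profit: C(d1,40), A(d1,39), D(d4,38), E(d1,21), B(d1,14)
C→slot 1; A skipped; D→slot 4; E skipped; B skipped.
Profit = 40 + 38 = 78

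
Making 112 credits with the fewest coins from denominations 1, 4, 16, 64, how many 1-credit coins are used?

Greedy: take as many of the largest coin as possible, then repeat with the remainder.
112 = 1×64 + 3×16
Count of 1: 0

0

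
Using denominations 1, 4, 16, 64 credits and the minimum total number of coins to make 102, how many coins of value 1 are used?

Use the largest denomination that fits, subtract, and repeat.
102 − 1×64→38 − 2×16→6 − 1×4→2 − 2×1→0
Count of 1: 2

2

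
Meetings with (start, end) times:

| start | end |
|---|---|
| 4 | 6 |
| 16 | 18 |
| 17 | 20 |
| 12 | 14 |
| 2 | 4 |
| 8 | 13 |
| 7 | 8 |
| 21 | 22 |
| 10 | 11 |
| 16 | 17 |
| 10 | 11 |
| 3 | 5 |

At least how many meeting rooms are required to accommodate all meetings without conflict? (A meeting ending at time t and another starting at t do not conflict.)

3

Count concurrent intervals with a sweep; the peak is the room count.
starts: [2, 3, 4, 7, 8, 10, 10, 12, 16, 16, 17, 21]
ends:   [4, 5, 6, 8, 11, 11, 13, 14, 17, 18, 20, 22]
s2→1 s3→2 e4→1 s4→2 e5→1 e6→0 s7→1 e8→0 s8→1 s10→2 s10→3  — peak 3.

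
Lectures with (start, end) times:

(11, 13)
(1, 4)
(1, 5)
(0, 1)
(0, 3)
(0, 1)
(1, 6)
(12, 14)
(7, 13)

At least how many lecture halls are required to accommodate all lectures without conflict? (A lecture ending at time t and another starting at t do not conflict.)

The answer is the maximum number of intervals overlapping at any instant.
starts: [0, 0, 0, 1, 1, 1, 7, 11, 12]
ends:   [1, 1, 3, 4, 5, 6, 13, 13, 14]
s0→1 s0→2 s0→3 e1→2 e1→1 s1→2 s1→3 s1→4  — peak 4.

4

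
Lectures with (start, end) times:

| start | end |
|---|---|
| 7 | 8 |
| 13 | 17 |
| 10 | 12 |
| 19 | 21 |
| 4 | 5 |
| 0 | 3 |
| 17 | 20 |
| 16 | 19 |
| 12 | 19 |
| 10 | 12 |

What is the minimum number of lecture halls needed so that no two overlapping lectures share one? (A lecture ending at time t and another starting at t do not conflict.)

Events (time:±→running): 0:+→1 3:-→0 4:+→1 5:-→0 7:+→1 8:-→0 10:+→1 10:+→2 12:-→1 12:-→0 12:+→1 13:+→2 16:+→3 … peak 3.

3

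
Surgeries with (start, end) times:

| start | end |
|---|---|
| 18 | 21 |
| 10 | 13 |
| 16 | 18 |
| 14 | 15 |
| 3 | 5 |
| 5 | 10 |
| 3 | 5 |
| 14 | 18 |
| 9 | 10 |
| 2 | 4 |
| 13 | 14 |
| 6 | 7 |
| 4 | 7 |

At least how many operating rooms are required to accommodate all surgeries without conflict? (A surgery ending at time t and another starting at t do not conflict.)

3

starts: [2, 3, 3, 4, 5, 6, 9, 10, 13, 14, 14, 16, 18]
ends:   [4, 5, 5, 7, 7, 10, 10, 13, 14, 15, 18, 18, 21]
s2→1 s3→2 s3→3  — peak 3.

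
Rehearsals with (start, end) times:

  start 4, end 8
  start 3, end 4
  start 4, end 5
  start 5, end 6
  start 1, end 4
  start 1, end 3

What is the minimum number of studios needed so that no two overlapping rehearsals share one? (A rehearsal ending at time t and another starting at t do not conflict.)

The answer is the maximum number of intervals overlapping at any instant.
starts: [1, 1, 3, 4, 4, 5]
ends:   [3, 4, 4, 5, 6, 8]
s1→1 s1→2  — peak 2.

2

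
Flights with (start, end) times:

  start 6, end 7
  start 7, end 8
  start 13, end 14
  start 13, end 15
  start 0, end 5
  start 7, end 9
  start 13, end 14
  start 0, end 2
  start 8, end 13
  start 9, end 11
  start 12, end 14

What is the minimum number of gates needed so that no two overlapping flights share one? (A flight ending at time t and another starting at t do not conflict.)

4

The answer is the maximum number of intervals overlapping at any instant.
starts: [0, 0, 6, 7, 7, 8, 9, 12, 13, 13, 13]
ends:   [2, 5, 7, 8, 9, 11, 13, 14, 14, 14, 15]
s0→1 s0→2 e2→1 e5→0 s6→1 e7→0 s7→1 s7→2 e8→1 s8→2 e9→1 s9→2 e11→1 s12→2 e13→1 s13→2 s13→3 s13→4  — peak 4.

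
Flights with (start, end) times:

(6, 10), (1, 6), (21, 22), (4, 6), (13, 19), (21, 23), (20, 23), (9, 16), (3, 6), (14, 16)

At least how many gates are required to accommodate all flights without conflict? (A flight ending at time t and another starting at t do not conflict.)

Count concurrent intervals with a sweep; the peak is the room count.
Events (time:±→running): 1:+→1 3:+→2 4:+→3 … peak 3.

3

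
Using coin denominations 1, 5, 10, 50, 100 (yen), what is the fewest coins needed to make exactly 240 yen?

Use the largest denomination that fits, subtract, and repeat.
240 = 2×100 + 4×10
Total coins = 2 + 4 = 6

6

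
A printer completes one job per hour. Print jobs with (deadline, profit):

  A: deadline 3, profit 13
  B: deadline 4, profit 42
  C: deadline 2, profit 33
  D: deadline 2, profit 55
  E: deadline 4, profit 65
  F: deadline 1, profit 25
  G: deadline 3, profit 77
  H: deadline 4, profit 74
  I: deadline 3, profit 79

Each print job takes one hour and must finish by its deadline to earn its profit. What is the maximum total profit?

Take jobs in profit order; each goes to the latest open slot no later than its deadline.
Profit order: I=79 G=77 H=74 E=65 D=55 B=42 C=33 F=25 A=13
Assign: I→slot 3, G→slot 2, H→slot 4, E→slot 1, D skipped, B skipped, C skipped, F skipped, A skipped.
Slots: [1:E] [2:G] [3:I] [4:H]
Profit = 65 + 77 + 79 + 74 = 295

295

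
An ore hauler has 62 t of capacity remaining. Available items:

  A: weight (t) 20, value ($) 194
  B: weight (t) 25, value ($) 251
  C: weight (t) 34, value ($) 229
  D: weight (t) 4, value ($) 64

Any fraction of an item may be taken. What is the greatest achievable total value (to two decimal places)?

596.56

Greedy by value/weight ratio, highest first.
Order: D (64/4=16.00) > B (251/25=10.04) > A (194/20=9.70) > C (229/34=6.74)
Fill: take D (4 @ 64) → take B (25 @ 251) → take A (20 @ 194) → take 13/34 of C → 87.56; 62/62 used.
Total value = 596.56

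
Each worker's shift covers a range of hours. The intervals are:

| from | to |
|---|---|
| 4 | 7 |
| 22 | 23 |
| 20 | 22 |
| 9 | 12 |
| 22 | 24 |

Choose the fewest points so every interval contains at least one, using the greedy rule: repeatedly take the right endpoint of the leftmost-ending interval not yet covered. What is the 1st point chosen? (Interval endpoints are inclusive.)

7

Sort by right endpoint; whenever an interval is uncovered, place a point at its right end.
By right end: [4,7]  [9,12]  [20,22]  [22,23]  [22,24]
[4,7] uncovered → point at 7; [9,12] uncovered → point at 12; [20,22] uncovered → point at 22.
Points: 7, 12, 22 (3 total).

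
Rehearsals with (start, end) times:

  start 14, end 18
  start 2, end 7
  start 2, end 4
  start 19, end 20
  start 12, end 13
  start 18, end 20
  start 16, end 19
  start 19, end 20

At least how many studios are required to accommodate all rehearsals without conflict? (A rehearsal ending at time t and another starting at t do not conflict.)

3

Count concurrent intervals with a sweep; the peak is the room count.
starts: [2, 2, 12, 14, 16, 18, 19, 19]
ends:   [4, 7, 13, 18, 19, 20, 20, 20]
s2→1 s2→2 e4→1 e7→0 s12→1 e13→0 s14→1 s16→2 e18→1 s18→2 e19→1 s19→2 s19→3  — peak 3.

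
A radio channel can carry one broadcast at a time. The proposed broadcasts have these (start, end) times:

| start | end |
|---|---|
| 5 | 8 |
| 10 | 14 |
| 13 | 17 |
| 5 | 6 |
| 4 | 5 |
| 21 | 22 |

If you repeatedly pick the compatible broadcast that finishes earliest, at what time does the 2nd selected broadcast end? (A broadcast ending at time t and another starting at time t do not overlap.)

6

By end time: (4,5), (5,6), (5,8), (10,14), (13,17), (21,22).
Pick (4,5); next start ≥ 5 → (5,6); next start ≥ 6 → (10,14); next start ≥ 14 → (21,22).
Selected: (4,5) (5,6) (10,14) (21,22)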